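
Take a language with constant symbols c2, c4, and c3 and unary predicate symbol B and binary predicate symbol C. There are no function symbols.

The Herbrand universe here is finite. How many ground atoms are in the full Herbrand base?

12

With no function symbols, the Herbrand universe is just the 3 constants.
Ground atoms per predicate: B: 3, C: 3^2 = 9.
Herbrand base size = 3 + 9 = 12.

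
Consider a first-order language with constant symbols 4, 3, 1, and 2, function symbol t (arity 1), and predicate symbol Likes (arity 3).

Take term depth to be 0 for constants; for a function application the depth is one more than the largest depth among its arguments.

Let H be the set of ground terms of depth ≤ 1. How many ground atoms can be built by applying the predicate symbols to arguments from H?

512

First count ground terms of depth ≤ 1.
Count level by level. With function symbols t/1, the terms of depth ≤ k are the 4 constants together with each function applied to depth-≤(k−1) tuples, so N_k = 4 + N_{k-1}.
N_0 = 4
N_1 = 4 + 4 = 8
Explicitly: 4, 3, 1, 2, t(4), t(3), t(1), t(2).
So |H| = 8.
For each predicate symbol, the number of ground atoms is |H| raised to its arity; summing:
  Likes: 8^3 = 512
Total ground atoms: 512.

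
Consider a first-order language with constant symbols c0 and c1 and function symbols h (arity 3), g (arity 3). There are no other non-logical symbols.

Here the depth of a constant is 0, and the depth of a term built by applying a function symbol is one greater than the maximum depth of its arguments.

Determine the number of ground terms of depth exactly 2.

If N_k denotes the number of depth-≤k ground terms, the 2 constants give N_0 = 2, and each function symbol of arity r contributes N_{k-1}^r new terms at level k: N_k = 2 + N_{k-1}^3 + N_{k-1}^3.
N_0 = 2
N_1 = 2 + 2^3 + 2^3 = 18
N_2 = 2 + 18^3 + 18^3 = 11666
Terms of depth exactly 2: N_2 − N_1 = 11666 − 18 = 11648.

11648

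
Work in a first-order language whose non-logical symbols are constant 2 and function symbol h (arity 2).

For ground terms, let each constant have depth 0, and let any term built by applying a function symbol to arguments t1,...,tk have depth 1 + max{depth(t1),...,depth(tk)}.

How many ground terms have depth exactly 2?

Let N_k = |{terms of depth ≤ k}|. Then N_0 = 1 and N_k = 1 + N_{k-1}^2 for k ≥ 1 (one summand per function symbol, arity giving the exponent).
N_0 = 1
N_1 = 1 + 1^2 = 2
N_2 = 1 + 2^2 = 5
Terms of depth exactly 2: N_2 − N_1 = 5 − 2 = 3.

3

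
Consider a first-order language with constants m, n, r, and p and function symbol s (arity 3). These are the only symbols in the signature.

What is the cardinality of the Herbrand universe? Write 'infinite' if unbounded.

The signature has at least one function symbol (s, arity 3) and at least one constant (m).
Iterating s gives infinitely many distinct ground terms: m, s(m, m, m), s(s(m, m, m), s(m, m, m), s(m, m, m)), ...
So the Herbrand universe is infinite.

infinite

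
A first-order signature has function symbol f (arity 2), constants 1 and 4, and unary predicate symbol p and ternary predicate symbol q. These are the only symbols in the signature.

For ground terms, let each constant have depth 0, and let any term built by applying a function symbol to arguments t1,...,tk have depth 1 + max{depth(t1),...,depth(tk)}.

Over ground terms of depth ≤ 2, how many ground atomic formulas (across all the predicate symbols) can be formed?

54910

First count ground terms of depth ≤ 2.
Write N_k for the number of ground terms of depth ≤ k. A term of depth ≤ k is either a constant or a function symbol applied to arguments of depth ≤ k−1, so N_k = 2 + N_{k-1}^2.
N_0 = 2
N_1 = 2 + 2^2 = 6
N_2 = 2 + 6^2 = 38
So |H| = 38.
For each predicate symbol, the number of ground atoms is |H| raised to its arity; summing:
  p: 38;  q: 38^3 = 54872
Total ground atoms: 38 + 54872 = 54910.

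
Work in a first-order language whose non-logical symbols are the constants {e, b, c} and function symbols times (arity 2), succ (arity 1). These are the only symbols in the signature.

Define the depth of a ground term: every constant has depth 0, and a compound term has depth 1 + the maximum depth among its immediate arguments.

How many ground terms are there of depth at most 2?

Write N_k for the number of ground terms of depth ≤ k. A term of depth ≤ k is either a constant or a function symbol applied to arguments of depth ≤ k−1, so N_k = 3 + N_{k-1}^2 + N_{k-1}.
N_0 = 3
N_1 = 3 + 3^2 + 3 = 15
N_2 = 3 + 15^2 + 15 = 243

243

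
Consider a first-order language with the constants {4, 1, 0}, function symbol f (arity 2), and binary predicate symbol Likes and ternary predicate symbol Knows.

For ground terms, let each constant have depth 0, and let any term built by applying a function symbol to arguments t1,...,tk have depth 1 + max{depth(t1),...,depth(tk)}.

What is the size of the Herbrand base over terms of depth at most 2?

First count ground terms of depth ≤ 2.
Let N_k count ground terms of depth at most k. Each non-constant term of depth ≤ k is some function symbol applied to depth-≤(k−1) arguments, giving N_k = 3 + N_{k-1}^2.
N_0 = 3
N_1 = 3 + 3^2 = 12
N_2 = 3 + 12^2 = 147
So |H| = 147.
Each predicate of arity r yields |H|^r ground atoms (one per choice of an r-tuple from H):
  Likes: 147^2 = 21609;  Knows: 147^3 = 3176523
Total ground atoms: 21609 + 3176523 = 3198132.

3198132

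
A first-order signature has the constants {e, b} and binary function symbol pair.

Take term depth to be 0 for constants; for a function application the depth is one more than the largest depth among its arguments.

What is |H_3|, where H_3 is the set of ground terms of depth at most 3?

1446

Let N_k count ground terms of depth at most k. Each non-constant term of depth ≤ k is some function symbol applied to depth-≤(k−1) arguments, giving N_k = 2 + N_{k-1}^2.
N_0 = 2
N_1 = 2 + 2^2 = 6
N_2 = 2 + 6^2 = 38
N_3 = 2 + 38^2 = 1446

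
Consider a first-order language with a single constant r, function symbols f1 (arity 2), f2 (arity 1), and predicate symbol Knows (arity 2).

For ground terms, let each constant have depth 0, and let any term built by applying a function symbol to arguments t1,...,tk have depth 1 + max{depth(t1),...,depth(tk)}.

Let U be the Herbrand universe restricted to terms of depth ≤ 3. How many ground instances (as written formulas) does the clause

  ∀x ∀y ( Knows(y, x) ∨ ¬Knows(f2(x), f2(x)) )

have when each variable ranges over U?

33489

Ground terms of depth ≤ 3:
  Let N_k count ground terms of depth at most k. Each non-constant term of depth ≤ k is some function symbol applied to depth-≤(k−1) arguments, giving N_k = 1 + N_{k-1}^2 + N_{k-1}.
  N_0 = 1
  N_1 = 1 + 1^2 + 1 = 3
  N_2 = 1 + 3^2 + 3 = 13
  N_3 = 1 + 13^2 + 13 = 183
So there are 183 ground terms available for substitution.
The clause has 2 distinct variables (x, y), each appearing in the body. In the free term algebra distinct substitutions yield syntactically distinct ground instances.
Number of ground instances = 183^2 = 33489.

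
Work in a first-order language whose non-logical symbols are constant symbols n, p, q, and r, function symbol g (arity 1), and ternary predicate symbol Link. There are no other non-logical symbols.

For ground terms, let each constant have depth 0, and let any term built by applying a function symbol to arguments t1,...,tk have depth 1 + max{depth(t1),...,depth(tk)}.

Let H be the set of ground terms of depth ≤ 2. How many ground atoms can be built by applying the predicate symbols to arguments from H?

1728

First count ground terms of depth ≤ 2.
Let N_k count ground terms of depth at most k. Each non-constant term of depth ≤ k is some function symbol applied to depth-≤(k−1) arguments, giving N_k = 4 + N_{k-1}.
N_0 = 4
N_1 = 4 + 4 = 8
N_2 = 4 + 8 = 12
So |H| = 12.
Each predicate of arity r yields |H|^r ground atoms (one per choice of an r-tuple from H):
  Link: 12^3 = 1728
Total ground atoms: 1728.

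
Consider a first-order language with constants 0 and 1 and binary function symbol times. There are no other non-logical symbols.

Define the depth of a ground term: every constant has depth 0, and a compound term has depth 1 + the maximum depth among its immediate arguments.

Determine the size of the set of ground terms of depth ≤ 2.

Count level by level. With function symbols times/2, the terms of depth ≤ k are the 2 constants together with each function applied to depth-≤(k−1) tuples, so N_k = 2 + N_{k-1}^2.
N_0 = 2
N_1 = 2 + 2^2 = 6
N_2 = 2 + 6^2 = 38

38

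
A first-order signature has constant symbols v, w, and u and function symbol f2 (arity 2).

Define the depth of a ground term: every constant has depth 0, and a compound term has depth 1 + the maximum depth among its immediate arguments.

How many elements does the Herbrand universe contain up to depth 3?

21612

If N_k denotes the number of depth-≤k ground terms, the 3 constants give N_0 = 3, and each function symbol of arity r contributes N_{k-1}^r new terms at level k: N_k = 3 + N_{k-1}^2.
N_0 = 3
N_1 = 3 + 3^2 = 12
N_2 = 3 + 12^2 = 147
N_3 = 3 + 147^2 = 21612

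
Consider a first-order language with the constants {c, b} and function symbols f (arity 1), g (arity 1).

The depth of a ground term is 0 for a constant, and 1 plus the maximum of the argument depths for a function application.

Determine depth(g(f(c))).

depth(f(c)) = 1 + depth(c) = 1 + 0 = 1
depth(g(f(c))) = 1 + depth(f(c)) = 1 + 1 = 2

2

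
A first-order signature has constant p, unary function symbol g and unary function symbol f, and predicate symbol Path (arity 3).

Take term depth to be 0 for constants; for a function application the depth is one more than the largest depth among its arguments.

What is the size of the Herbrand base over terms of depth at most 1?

27

First count ground terms of depth ≤ 1.
Count level by level. With function symbols g/1, f/1, the terms of depth ≤ k are the 1 constant together with each function applied to depth-≤(k−1) tuples, so N_k = 1 + N_{k-1} + N_{k-1}.
N_0 = 1
N_1 = 1 + 1 + 1 = 3
So |H| = 3.
Ground atoms are formed by filling each argument slot of a predicate with a term from H, so an r-ary predicate gives |H|^r atoms:
  Path: 3^3 = 27
Total ground atoms: 27.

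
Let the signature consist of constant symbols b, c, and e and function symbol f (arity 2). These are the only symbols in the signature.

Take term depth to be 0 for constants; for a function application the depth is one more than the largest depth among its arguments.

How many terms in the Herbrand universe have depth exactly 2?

Let N_k count ground terms of depth at most k. Each non-constant term of depth ≤ k is some function symbol applied to depth-≤(k−1) arguments, giving N_k = 3 + N_{k-1}^2.
N_0 = 3
N_1 = 3 + 3^2 = 12
N_2 = 3 + 12^2 = 147
Terms of depth exactly 2: N_2 − N_1 = 147 − 12 = 135.

135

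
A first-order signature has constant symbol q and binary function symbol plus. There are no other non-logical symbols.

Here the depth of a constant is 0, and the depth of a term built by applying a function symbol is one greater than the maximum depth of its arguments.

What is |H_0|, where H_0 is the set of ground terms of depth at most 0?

1

Write N_k for the number of ground terms of depth ≤ k. A term of depth ≤ k is either a constant or a function symbol applied to arguments of depth ≤ k−1, so N_k = 1 + N_{k-1}^2.
N_0 = 1
Explicitly: q.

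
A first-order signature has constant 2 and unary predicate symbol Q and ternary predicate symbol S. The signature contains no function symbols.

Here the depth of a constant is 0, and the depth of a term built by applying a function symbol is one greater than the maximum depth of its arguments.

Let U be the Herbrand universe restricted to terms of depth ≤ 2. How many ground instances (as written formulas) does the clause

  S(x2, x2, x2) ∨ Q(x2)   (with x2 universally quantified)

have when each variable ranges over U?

1

Ground terms of depth ≤ 2:
  With no function symbols every ground term is a constant, so there is exactly 1 ground term at every depth bound.
  N_0 = 1
  N_1 = 1
  N_2 = 1
So there is exactly 1 ground term available for substitution.
There is 1 variable to instantiate (x2),  occurring in at least one literal, so different choices give different ground instances.
Number of ground instances = 1.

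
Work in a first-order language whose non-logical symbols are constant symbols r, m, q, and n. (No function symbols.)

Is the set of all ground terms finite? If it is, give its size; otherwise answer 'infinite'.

4

There are no function symbols, so every ground term is one of the 4 constants.
The Herbrand universe is {r, m, q, n}, which is finite with 4 elements.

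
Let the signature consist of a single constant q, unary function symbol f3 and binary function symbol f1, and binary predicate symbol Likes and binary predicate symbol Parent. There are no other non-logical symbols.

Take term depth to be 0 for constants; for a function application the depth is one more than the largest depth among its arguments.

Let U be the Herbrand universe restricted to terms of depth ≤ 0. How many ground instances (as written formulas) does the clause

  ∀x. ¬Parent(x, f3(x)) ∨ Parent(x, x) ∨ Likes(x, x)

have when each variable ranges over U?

1

Ground terms of depth ≤ 0:
  Let N_k count ground terms of depth at most k. Each non-constant term of depth ≤ k is some function symbol applied to depth-≤(k−1) arguments, giving N_k = 1 + N_{k-1} + N_{k-1}^2.
  N_0 = 1
So there is exactly 1 ground term available for substitution.
The clause has 1 distinct variable (x), which appears in the body. In the free term algebra distinct substitutions yield syntactically distinct ground instances.
Number of ground instances = 1.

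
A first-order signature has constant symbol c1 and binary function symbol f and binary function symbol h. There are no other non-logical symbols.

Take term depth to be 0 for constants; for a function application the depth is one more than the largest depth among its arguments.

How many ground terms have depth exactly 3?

704

Write N_k for the number of ground terms of depth ≤ k. A term of depth ≤ k is either a constant or a function symbol applied to arguments of depth ≤ k−1, so N_k = 1 + N_{k-1}^2 + N_{k-1}^2.
N_0 = 1
N_1 = 1 + 1^2 + 1^2 = 3
N_2 = 1 + 3^2 + 3^2 = 19
N_3 = 1 + 19^2 + 19^2 = 723
Terms of depth exactly 3: N_3 − N_2 = 723 − 19 = 704.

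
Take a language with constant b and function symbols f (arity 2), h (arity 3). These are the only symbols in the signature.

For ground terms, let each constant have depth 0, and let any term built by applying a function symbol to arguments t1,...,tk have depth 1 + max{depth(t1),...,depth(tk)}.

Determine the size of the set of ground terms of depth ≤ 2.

37

Count level by level. With function symbols f/2, h/3, the terms of depth ≤ k are the 1 constant together with each function applied to depth-≤(k−1) tuples, so N_k = 1 + N_{k-1}^2 + N_{k-1}^3.
N_0 = 1
N_1 = 1 + 1^2 + 1^3 = 3
N_2 = 1 + 3^2 + 3^3 = 37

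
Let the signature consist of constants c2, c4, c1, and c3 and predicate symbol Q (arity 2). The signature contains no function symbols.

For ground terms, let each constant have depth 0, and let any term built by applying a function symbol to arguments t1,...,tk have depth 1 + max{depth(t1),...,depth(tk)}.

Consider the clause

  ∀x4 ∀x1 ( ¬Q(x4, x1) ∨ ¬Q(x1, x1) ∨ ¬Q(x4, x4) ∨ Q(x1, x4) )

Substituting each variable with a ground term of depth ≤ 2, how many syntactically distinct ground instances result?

16

Ground terms of depth ≤ 2:
  With no function symbols every ground term is a constant, so there are exactly 4 ground terms at every depth bound.
  N_0 = 4
  N_1 = 4
  N_2 = 4
  Explicitly: c2, c4, c1, c3.
So there are 4 ground terms available for substitution.
The clause has 2 distinct variables (x4, x1), each appearing in the body. In the free term algebra distinct substitutions yield syntactically distinct ground instances.
Number of ground instances = 4^2 = 16.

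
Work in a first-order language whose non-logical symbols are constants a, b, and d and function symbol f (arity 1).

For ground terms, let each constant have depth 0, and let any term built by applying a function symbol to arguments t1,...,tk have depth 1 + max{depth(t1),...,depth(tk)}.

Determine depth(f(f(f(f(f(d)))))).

5

depth(f(d)) = 1 + depth(d) = 1 + 0 = 1
depth(f(f(d))) = 1 + depth(f(d)) = 1 + 1 = 2
depth(f(f(f(d)))) = 1 + depth(f(f(d))) = 1 + 2 = 3
depth(f(f(f(f(d))))) = 1 + depth(f(f(f(d)))) = 1 + 3 = 4
depth(f(f(f(f(f(d)))))) = 1 + depth(f(f(f(f(d))))) = 1 + 4 = 5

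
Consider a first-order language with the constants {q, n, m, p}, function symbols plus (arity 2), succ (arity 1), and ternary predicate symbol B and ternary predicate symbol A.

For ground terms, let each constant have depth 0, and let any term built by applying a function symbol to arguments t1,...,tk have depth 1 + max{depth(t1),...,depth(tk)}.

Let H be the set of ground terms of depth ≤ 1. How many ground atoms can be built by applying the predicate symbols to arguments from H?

First count ground terms of depth ≤ 1.
Let N_k = |{terms of depth ≤ k}|. Then N_0 = 4 and N_k = 4 + N_{k-1}^2 + N_{k-1} for k ≥ 1 (one summand per function symbol, arity giving the exponent).
N_0 = 4
N_1 = 4 + 4^2 + 4 = 24
So |H| = 24.
Ground atoms are formed by filling each argument slot of a predicate with a term from H, so an r-ary predicate gives |H|^r atoms:
  B: 24^3 = 13824;  A: 24^3 = 13824
Total ground atoms: 13824 + 13824 = 27648.

27648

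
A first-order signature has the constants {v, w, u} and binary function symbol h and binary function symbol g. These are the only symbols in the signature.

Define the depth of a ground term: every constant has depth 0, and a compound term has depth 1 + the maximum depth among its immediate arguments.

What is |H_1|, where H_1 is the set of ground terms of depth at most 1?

If N_k denotes the number of depth-≤k ground terms, the 3 constants give N_0 = 3, and each function symbol of arity r contributes N_{k-1}^r new terms at level k: N_k = 3 + N_{k-1}^2 + N_{k-1}^2.
N_0 = 3
N_1 = 3 + 3^2 + 3^2 = 21

21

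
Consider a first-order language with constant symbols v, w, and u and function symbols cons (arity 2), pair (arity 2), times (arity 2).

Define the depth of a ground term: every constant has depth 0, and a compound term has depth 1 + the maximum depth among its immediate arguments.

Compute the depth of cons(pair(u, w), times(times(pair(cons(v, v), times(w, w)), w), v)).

depth(pair(u, w)) = 1 + max(0, 0) = 1
depth(cons(v, v)) = 1 + max(0, 0) = 1
depth(times(w, w)) = 1 + max(0, 0) = 1
depth(pair(cons(v, v), times(w, w))) = 1 + max(1, 1) = 2
depth(times(pair(cons(v, v), times(w, w)), w)) = 1 + max(2, 0) = 3
depth(times(times(pair(cons(v, v), times(w, w)), w), v)) = 1 + max(3, 0) = 4
depth(cons(pair(u, w), times(times(pair(cons(v, v), times(w, w)), w), v))) = 1 + max(1, 4) = 5

5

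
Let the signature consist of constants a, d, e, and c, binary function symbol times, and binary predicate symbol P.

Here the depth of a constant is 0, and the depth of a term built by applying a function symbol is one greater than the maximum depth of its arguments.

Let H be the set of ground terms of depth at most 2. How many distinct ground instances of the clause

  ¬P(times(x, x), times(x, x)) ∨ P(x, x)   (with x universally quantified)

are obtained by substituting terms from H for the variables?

Ground terms of depth ≤ 2:
  Let N_k = |{terms of depth ≤ k}|. Then N_0 = 4 and N_k = 4 + N_{k-1}^2 for k ≥ 1 (one summand per function symbol, arity giving the exponent).
  N_0 = 4
  N_1 = 4 + 4^2 = 20
  N_2 = 4 + 20^2 = 404
So there are 404 ground terms available for substitution.
The variable x ranges independently over the available ground terms, and distinct assignments produce distinct instances.
Number of ground instances = 404.

404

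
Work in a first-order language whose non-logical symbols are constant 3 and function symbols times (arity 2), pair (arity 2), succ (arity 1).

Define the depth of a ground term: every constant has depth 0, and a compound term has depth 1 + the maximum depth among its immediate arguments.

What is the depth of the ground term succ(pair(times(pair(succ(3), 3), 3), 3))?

depth(succ(3)) = 1 + depth(3) = 1 + 0 = 1
depth(pair(succ(3), 3)) = 1 + max(1, 0) = 2
depth(times(pair(succ(3), 3), 3)) = 1 + max(2, 0) = 3
depth(pair(times(pair(succ(3), 3), 3), 3)) = 1 + max(3, 0) = 4
depth(succ(pair(times(pair(succ(3), 3), 3), 3))) = 1 + depth(pair(times(pair(succ(3), 3), 3), 3)) = 1 + 4 = 5

5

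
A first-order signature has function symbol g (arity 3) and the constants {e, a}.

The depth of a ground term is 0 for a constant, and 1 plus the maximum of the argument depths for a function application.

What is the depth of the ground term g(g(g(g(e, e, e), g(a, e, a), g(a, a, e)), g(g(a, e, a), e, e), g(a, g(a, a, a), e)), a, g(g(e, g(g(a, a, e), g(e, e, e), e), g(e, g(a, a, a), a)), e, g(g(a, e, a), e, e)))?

depth(g(e, e, e)) = 1 + max(0, 0, 0) = 1
depth(g(a, e, a)) = 1 + max(0, 0, 0) = 1
depth(g(a, a, e)) = 1 + max(0, 0, 0) = 1
depth(g(g(e, e, e), g(a, e, a), g(a, a, e))) = 1 + max(1, 1, 1) = 2
depth(g(g(a, e, a), e, e)) = 1 + max(1, 0, 0) = 2
depth(g(a, a, a)) = 1 + max(0, 0, 0) = 1
depth(g(a, g(a, a, a), e)) = 1 + max(0, 1, 0) = 2
depth(g(g(g(e, e, e), g(a, e, a), g(a, a, e)), g(g(a, e, a), e, e), g(a, g(a, a, a), e))) = 1 + max(2, 2, 2) = 3
depth(g(g(a, a, e), g(e, e, e), e)) = 1 + max(1, 1, 0) = 2
depth(g(e, g(a, a, a), a)) = 1 + max(0, 1, 0) = 2
depth(g(e, g(g(a, a, e), g(e, e, e), e), g(e, g(a, a, a), a))) = 1 + max(0, 2, 2) = 3
depth(g(g(e, g(g(a, a, e), g(e, e, e), e), g(e, g(a, a, a), a)), e, g(g(a, e, a), e, e))) = 1 + max(3, 0, 2) = 4
depth(g(g(g(g(e, e, e), g(a, e, a), g(a, a, e)), g(g(a, e, a), e, e), g(a, g(a, a, a), e)), a, g(g(e, g(g(a, a, e), g(e, e, e), e), g(e, g(a, a, a), a)), e, g(g(a, e, a), e, e)))) = 1 + max(3, 0, 4) = 5

5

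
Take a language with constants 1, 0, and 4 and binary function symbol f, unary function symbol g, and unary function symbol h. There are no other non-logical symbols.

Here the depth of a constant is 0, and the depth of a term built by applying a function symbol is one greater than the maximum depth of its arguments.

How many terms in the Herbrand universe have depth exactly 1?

15

Let N_k count ground terms of depth at most k. Each non-constant term of depth ≤ k is some function symbol applied to depth-≤(k−1) arguments, giving N_k = 3 + N_{k-1}^2 + N_{k-1} + N_{k-1}.
N_0 = 3
N_1 = 3 + 3^2 + 3 + 3 = 18
Terms of depth exactly 1: N_1 − N_0 = 18 − 3 = 15.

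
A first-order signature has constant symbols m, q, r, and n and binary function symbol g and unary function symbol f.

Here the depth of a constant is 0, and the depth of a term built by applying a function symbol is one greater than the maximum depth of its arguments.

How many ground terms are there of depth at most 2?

604

Write N_k for the number of ground terms of depth ≤ k. A term of depth ≤ k is either a constant or a function symbol applied to arguments of depth ≤ k−1, so N_k = 4 + N_{k-1}^2 + N_{k-1}.
N_0 = 4
N_1 = 4 + 4^2 + 4 = 24
N_2 = 4 + 24^2 + 24 = 604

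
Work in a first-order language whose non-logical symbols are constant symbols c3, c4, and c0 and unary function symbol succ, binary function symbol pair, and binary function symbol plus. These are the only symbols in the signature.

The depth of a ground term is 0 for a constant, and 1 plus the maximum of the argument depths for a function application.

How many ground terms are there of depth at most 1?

24

Count level by level. With function symbols succ/1, pair/2, plus/2, the terms of depth ≤ k are the 3 constants together with each function applied to depth-≤(k−1) tuples, so N_k = 3 + N_{k-1} + N_{k-1}^2 + N_{k-1}^2.
N_0 = 3
N_1 = 3 + 3 + 3^2 + 3^2 = 24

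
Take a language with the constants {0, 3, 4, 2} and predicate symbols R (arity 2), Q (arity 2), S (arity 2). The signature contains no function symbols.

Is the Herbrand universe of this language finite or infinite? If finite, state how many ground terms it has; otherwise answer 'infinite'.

There are no function symbols, so every ground term is one of the 4 constants.
The Herbrand universe is {0, 3, 4, 2}, which is finite with 4 elements.

4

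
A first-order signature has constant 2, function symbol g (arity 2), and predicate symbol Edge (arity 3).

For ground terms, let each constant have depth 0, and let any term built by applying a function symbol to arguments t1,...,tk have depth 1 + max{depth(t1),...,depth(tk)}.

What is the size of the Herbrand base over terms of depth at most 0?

1

First count ground terms of depth ≤ 0.
Let N_k count ground terms of depth at most k. Each non-constant term of depth ≤ k is some function symbol applied to depth-≤(k−1) arguments, giving N_k = 1 + N_{k-1}^2.
N_0 = 1
So |H| = 1.
A ground atom is a predicate applied to a tuple of terms from H, so the count is the sum over predicates of |H|^arity:
  Edge: 1^3 = 1
Total ground atoms: 1.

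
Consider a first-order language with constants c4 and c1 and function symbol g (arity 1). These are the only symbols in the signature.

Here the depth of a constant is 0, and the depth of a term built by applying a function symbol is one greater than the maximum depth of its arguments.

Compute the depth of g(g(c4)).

2

depth(g(c4)) = 1 + depth(c4) = 1 + 0 = 1
depth(g(g(c4))) = 1 + depth(g(c4)) = 1 + 1 = 2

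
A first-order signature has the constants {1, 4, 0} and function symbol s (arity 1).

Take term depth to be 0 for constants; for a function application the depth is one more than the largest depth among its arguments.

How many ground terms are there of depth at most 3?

Write N_k for the number of ground terms of depth ≤ k. A term of depth ≤ k is either a constant or a function symbol applied to arguments of depth ≤ k−1, so N_k = 3 + N_{k-1}.
N_0 = 3
N_1 = 3 + 3 = 6
N_2 = 3 + 6 = 9
N_3 = 3 + 9 = 12
Explicitly: 1, 4, 0, s(1), s(4), s(0), s(s(1)), s(s(4)), s(s(0)), s(s(s(1))), s(s(s(4))), s(s(s(0))).

12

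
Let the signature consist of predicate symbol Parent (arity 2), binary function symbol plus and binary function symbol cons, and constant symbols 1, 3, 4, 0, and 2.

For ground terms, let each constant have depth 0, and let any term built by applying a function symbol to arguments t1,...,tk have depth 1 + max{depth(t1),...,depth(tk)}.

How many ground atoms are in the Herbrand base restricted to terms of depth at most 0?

First count ground terms of depth ≤ 0.
Write N_k for the number of ground terms of depth ≤ k. A term of depth ≤ k is either a constant or a function symbol applied to arguments of depth ≤ k−1, so N_k = 5 + N_{k-1}^2 + N_{k-1}^2.
N_0 = 5
Explicitly: 1, 3, 4, 0, 2.
So |H| = 5.
Ground atoms are formed by filling each argument slot of a predicate with a term from H, so an r-ary predicate gives |H|^r atoms:
  Parent: 5^2 = 25
Total ground atoms: 25.

25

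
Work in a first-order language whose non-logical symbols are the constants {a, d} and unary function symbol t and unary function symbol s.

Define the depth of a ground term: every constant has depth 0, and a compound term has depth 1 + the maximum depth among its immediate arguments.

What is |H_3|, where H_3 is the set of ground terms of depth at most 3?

30

Let N_k = |{terms of depth ≤ k}|. Then N_0 = 2 and N_k = 2 + N_{k-1} + N_{k-1} for k ≥ 1 (one summand per function symbol, arity giving the exponent).
N_0 = 2
N_1 = 2 + 2 + 2 = 6
N_2 = 2 + 6 + 6 = 14
N_3 = 2 + 14 + 14 = 30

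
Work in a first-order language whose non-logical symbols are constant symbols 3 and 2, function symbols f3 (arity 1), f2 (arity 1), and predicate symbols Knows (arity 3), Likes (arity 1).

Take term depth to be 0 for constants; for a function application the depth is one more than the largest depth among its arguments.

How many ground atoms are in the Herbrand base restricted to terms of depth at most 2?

First count ground terms of depth ≤ 2.
Let N_k count ground terms of depth at most k. Each non-constant term of depth ≤ k is some function symbol applied to depth-≤(k−1) arguments, giving N_k = 2 + N_{k-1} + N_{k-1}.
N_0 = 2
N_1 = 2 + 2 + 2 = 6
N_2 = 2 + 6 + 6 = 14
So |H| = 14.
A ground atom is a predicate applied to a tuple of terms from H, so the count is the sum over predicates of |H|^arity:
  Knows: 14^3 = 2744;  Likes: 14
Total ground atoms: 2744 + 14 = 2758.

2758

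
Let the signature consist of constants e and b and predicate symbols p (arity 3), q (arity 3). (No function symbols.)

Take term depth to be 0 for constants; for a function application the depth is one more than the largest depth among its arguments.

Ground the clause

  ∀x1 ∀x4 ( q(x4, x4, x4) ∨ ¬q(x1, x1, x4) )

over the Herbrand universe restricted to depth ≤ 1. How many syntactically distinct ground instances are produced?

4

Ground terms of depth ≤ 1:
  With no function symbols every ground term is a constant, so there are exactly 2 ground terms at every depth bound.
  N_0 = 2
  N_1 = 2
  Explicitly: e, b.
So there are 2 ground terms available for substitution.
The clause has 2 distinct variables (x1, x4), each appearing in the body. In the free term algebra distinct substitutions yield syntactically distinct ground instances.
Number of ground instances = 2^2 = 4.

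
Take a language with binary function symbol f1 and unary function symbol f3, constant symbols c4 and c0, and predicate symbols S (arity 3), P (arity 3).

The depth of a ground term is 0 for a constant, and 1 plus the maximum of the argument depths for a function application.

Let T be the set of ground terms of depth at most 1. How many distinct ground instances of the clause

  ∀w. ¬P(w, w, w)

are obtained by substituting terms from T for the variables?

8

Ground terms of depth ≤ 1:
  Write N_k for the number of ground terms of depth ≤ k. A term of depth ≤ k is either a constant or a function symbol applied to arguments of depth ≤ k−1, so N_k = 2 + N_{k-1}^2 + N_{k-1}.
  N_0 = 2
  N_1 = 2 + 2^2 + 2 = 8
  Explicitly: c4, c0, f1(c4, c4), f1(c4, c0), f1(c0, c4), f1(c0, c0), f3(c4), f3(c0).
So there are 8 ground terms available for substitution.
There is 1 variable to instantiate (w),  occurring in at least one literal, so different choices give different ground instances.
Number of ground instances = 8.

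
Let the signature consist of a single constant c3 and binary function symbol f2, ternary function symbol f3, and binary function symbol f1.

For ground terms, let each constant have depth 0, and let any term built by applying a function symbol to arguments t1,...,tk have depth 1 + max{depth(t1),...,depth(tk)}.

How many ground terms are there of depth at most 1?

4

Let N_k count ground terms of depth at most k. Each non-constant term of depth ≤ k is some function symbol applied to depth-≤(k−1) arguments, giving N_k = 1 + N_{k-1}^2 + N_{k-1}^3 + N_{k-1}^2.
N_0 = 1
N_1 = 1 + 1^2 + 1^3 + 1^2 = 4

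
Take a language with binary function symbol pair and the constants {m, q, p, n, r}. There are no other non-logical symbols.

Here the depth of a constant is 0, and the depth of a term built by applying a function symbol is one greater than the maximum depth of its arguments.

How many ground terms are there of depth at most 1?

Let N_k count ground terms of depth at most k. Each non-constant term of depth ≤ k is some function symbol applied to depth-≤(k−1) arguments, giving N_k = 5 + N_{k-1}^2.
N_0 = 5
N_1 = 5 + 5^2 = 30

30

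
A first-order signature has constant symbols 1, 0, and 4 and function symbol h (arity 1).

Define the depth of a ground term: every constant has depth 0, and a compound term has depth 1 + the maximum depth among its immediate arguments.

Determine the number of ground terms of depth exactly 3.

If N_k denotes the number of depth-≤k ground terms, the 3 constants give N_0 = 3, and each function symbol of arity r contributes N_{k-1}^r new terms at level k: N_k = 3 + N_{k-1}.
N_0 = 3
N_1 = 3 + 3 = 6
N_2 = 3 + 6 = 9
N_3 = 3 + 9 = 12
Terms of depth exactly 3: N_3 − N_2 = 12 − 9 = 3.

3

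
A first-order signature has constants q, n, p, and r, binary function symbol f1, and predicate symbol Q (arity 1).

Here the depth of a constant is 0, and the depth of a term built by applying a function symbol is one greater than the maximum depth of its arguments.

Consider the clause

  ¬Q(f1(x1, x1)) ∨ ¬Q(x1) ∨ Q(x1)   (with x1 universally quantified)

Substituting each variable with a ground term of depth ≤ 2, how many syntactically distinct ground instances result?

404

Ground terms of depth ≤ 2:
  If N_k denotes the number of depth-≤k ground terms, the 4 constants give N_0 = 4, and each function symbol of arity r contributes N_{k-1}^r new terms at level k: N_k = 4 + N_{k-1}^2.
  N_0 = 4
  N_1 = 4 + 4^2 = 20
  N_2 = 4 + 20^2 = 404
So there are 404 ground terms available for substitution.
The body mentions the single quantified variable x1; since ground terms form a free algebra, no two substitutions collapse to the same formula.
Number of ground instances = 404.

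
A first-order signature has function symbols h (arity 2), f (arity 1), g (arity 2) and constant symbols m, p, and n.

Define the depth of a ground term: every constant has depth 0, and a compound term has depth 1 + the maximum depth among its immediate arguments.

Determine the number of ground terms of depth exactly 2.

Count level by level. With function symbols h/2, f/1, g/2, the terms of depth ≤ k are the 3 constants together with each function applied to depth-≤(k−1) tuples, so N_k = 3 + N_{k-1}^2 + N_{k-1} + N_{k-1}^2.
N_0 = 3
N_1 = 3 + 3^2 + 3 + 3^2 = 24
N_2 = 3 + 24^2 + 24 + 24^2 = 1179
Terms of depth exactly 2: N_2 − N_1 = 1179 − 24 = 1155.

1155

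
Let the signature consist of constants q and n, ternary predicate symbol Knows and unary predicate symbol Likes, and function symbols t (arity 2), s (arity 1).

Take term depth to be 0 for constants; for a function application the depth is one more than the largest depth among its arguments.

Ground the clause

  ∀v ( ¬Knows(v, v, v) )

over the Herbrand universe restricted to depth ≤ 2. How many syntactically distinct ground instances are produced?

Ground terms of depth ≤ 2:
  Let N_k count ground terms of depth at most k. Each non-constant term of depth ≤ k is some function symbol applied to depth-≤(k−1) arguments, giving N_k = 2 + N_{k-1}^2 + N_{k-1}.
  N_0 = 2
  N_1 = 2 + 2^2 + 2 = 8
  N_2 = 2 + 8^2 + 8 = 74
So there are 74 ground terms available for substitution.
The clause has 1 distinct variable (v), which appears in the body. In the free term algebra distinct substitutions yield syntactically distinct ground instances.
Number of ground instances = 74.

74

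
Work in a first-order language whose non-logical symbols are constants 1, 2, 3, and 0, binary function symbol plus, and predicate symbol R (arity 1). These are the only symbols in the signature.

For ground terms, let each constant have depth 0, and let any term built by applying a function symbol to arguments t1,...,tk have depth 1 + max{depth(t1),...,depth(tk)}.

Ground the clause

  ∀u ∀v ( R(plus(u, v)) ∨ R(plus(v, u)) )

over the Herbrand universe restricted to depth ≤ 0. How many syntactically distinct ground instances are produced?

16

Ground terms of depth ≤ 0:
  Let N_k count ground terms of depth at most k. Each non-constant term of depth ≤ k is some function symbol applied to depth-≤(k−1) arguments, giving N_k = 4 + N_{k-1}^2.
  N_0 = 4
So there are 4 ground terms available for substitution.
Each of u, v ranges independently over the available ground terms, and distinct assignments produce distinct instances.
Number of ground instances = 4^2 = 16.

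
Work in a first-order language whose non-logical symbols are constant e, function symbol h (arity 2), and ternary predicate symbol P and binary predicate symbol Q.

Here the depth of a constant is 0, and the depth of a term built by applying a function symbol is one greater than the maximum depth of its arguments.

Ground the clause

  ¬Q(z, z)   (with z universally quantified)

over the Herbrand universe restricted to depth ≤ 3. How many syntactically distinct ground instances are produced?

Ground terms of depth ≤ 3:
  If N_k denotes the number of depth-≤k ground terms, the 1 constant gives N_0 = 1, and each function symbol of arity r contributes N_{k-1}^r new terms at level k: N_k = 1 + N_{k-1}^2.
  N_0 = 1
  N_1 = 1 + 1^2 = 2
  N_2 = 1 + 2^2 = 5
  N_3 = 1 + 5^2 = 26
So there are 26 ground terms available for substitution.
The body mentions the single quantified variable z; since ground terms form a free algebra, no two substitutions collapse to the same formula.
Number of ground instances = 26.

26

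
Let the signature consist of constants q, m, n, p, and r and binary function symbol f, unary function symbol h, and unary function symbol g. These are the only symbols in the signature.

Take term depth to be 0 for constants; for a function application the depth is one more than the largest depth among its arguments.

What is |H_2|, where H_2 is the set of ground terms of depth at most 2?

Let N_k = |{terms of depth ≤ k}|. Then N_0 = 5 and N_k = 5 + N_{k-1}^2 + N_{k-1} + N_{k-1} for k ≥ 1 (one summand per function symbol, arity giving the exponent).
N_0 = 5
N_1 = 5 + 5^2 + 5 + 5 = 40
N_2 = 5 + 40^2 + 40 + 40 = 1685

1685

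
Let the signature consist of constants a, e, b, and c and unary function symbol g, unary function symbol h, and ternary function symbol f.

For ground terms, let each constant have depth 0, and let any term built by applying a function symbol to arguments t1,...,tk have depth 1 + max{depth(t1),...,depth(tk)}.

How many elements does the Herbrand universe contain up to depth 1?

Let N_k = |{terms of depth ≤ k}|. Then N_0 = 4 and N_k = 4 + N_{k-1} + N_{k-1} + N_{k-1}^3 for k ≥ 1 (one summand per function symbol, arity giving the exponent).
N_0 = 4
N_1 = 4 + 4 + 4 + 4^3 = 76

76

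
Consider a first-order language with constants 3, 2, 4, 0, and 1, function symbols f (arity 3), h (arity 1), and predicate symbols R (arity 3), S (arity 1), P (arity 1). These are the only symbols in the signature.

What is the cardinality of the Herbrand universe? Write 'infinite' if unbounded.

The signature has at least one function symbol (f, arity 3) and at least one constant (3).
Iterating f gives infinitely many distinct ground terms: 3, f(3, 3, 3), f(f(3, 3, 3), f(3, 3, 3), f(3, 3, 3)), ...
So the Herbrand universe is infinite.

infinite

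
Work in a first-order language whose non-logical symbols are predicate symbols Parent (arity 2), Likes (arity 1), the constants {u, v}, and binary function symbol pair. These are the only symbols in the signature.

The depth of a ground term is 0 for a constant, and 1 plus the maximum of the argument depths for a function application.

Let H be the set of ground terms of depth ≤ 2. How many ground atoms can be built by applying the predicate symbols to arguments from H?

First count ground terms of depth ≤ 2.
If N_k denotes the number of depth-≤k ground terms, the 2 constants give N_0 = 2, and each function symbol of arity r contributes N_{k-1}^r new terms at level k: N_k = 2 + N_{k-1}^2.
N_0 = 2
N_1 = 2 + 2^2 = 6
N_2 = 2 + 6^2 = 38
So |H| = 38.
Each predicate of arity r yields |H|^r ground atoms (one per choice of an r-tuple from H):
  Parent: 38^2 = 1444;  Likes: 38
Total ground atoms: 1444 + 38 = 1482.

1482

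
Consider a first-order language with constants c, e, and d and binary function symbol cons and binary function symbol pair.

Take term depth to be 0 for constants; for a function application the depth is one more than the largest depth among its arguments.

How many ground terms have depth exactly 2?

864

Let N_k count ground terms of depth at most k. Each non-constant term of depth ≤ k is some function symbol applied to depth-≤(k−1) arguments, giving N_k = 3 + N_{k-1}^2 + N_{k-1}^2.
N_0 = 3
N_1 = 3 + 3^2 + 3^2 = 21
N_2 = 3 + 21^2 + 21^2 = 885
Terms of depth exactly 2: N_2 − N_1 = 885 − 21 = 864.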